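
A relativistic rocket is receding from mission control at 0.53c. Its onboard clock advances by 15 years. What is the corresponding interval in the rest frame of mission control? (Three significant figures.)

17.7 years

γ = 1/√(1 − β²) = 1/√(1 − 0.2809) = 1/√0.7191 = 1/0.847998 = 1.1792.
Time dilation: Δt = γ·Δτ = 1.1792 × 15 = 17.7 years.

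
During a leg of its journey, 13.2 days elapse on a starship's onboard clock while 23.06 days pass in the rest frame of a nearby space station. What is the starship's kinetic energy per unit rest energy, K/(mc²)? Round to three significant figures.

0.747

From Δt = γΔτ: γ = 23.06/13.2 = 1.74697.
K/(mc²) = γ − 1 = 1.74697 − 1 = 0.747.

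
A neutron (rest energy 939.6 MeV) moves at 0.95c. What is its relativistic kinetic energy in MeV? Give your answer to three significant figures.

2070 MeV

Lorentz factor: γ = (1 − 0.9025)^(−1/2) = 3.2026.
Kinetic energy: K = (γ − 1)mc² = (3.2026 − 1) × 939.6 MeV = 2.2026 × 939.6 = 2070 MeV.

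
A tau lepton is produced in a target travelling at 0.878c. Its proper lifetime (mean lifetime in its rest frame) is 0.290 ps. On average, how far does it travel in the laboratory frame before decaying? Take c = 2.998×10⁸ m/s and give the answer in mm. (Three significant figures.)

0.159 mm

γ = 1/√(1 − β²) = 1/√(1 − 0.770884) = 1/√0.229116 = 1/0.478661 = 2.0892.
Lab-frame lifetime: Δt = γτ = 2.0892 × 0.290 ps = 0.60587 ps.
Distance: d = vΔt = 0.878 × 2.998×10⁸ m/s × 6.0587×10^-13 s = 1.59×10^-4 m = 0.159 mm.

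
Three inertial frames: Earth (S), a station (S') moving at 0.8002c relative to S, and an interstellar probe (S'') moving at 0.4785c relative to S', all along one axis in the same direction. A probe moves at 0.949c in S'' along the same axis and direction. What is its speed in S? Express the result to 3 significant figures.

0.998c

Apply u = (u'+v)/(1+u'v) twice. Probe in the station frame: (0.949+0.4785)/(1+0.949·0.4785) = 1.4275/1.4540965 = 0.98171c.
That velocity, transformed to the rest frame of Earth: (0.98171+0.8002)/(1+0.98171·0.8002) = 1.78191/1.785564342 = 0.99795c.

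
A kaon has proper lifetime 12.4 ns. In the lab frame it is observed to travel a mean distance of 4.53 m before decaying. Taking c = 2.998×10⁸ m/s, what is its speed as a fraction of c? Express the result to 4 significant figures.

0.7730c

Lab distance = (lab lifetime)·v = γτ·βc, so βγ = d/(cτ) = 4.530/(2.998×10⁸ × 1.240×10^-8) = 1.2186.
With βγ = 1.2186: γ² = 1 + (βγ)² = 2.48499, and β = (βγ)/γ = 1.2186/1.57639 = 0.7730.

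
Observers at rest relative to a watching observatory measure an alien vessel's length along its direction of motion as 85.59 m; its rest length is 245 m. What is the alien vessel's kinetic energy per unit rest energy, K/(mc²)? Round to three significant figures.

From L = L₀/γ: γ = 245/85.59 = 2.86248.
K/(mc²) = γ − 1 = 2.86248 − 1 = 1.86.

1.86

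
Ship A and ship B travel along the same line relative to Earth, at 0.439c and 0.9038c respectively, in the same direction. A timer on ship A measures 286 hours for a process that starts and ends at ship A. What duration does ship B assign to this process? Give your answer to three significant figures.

Transform ship A's velocity into ship B's frame: (0.439 − 0.9038)/(1 − 0.439·0.9038) = −0.4648/0.6032318, so the relative speed is 0.77052c.
At |u| = 0.77052c, γ = (1 − 0.593701)^(−1/2) = 1.5688.
Ship A's interval is proper; time dilation gives Δt_B = γΔτ = 1.5688 × 286 hours = 449 hours.

449 hours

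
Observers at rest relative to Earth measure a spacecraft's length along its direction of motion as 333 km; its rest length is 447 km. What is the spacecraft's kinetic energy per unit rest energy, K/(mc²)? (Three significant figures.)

γ = L₀/L = 447/333 = 1.34234.
K/(mc²) = γ − 1 = 1.34234 − 1 = 0.342.

0.342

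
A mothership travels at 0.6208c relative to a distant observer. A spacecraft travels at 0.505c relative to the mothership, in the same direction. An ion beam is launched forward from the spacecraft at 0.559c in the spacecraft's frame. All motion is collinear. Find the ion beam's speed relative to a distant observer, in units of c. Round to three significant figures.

0.957c

First combine the ion beam and spacecraft (S''→S'): u₁ = (0.559 + 0.505)/(1 + 0.559×0.505) = 1.064/1.282295 = 0.82976.
Then combine with the mothership (S'→S): u = (0.82976 + 0.6208)/(1 + 0.82976×0.6208) = 1.45056/1.515115008 = 0.95739.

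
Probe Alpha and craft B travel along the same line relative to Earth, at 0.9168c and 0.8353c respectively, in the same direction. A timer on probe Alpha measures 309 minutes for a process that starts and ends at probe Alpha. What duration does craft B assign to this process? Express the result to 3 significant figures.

The velocity of probe Alpha relative to craft B is (0.9168 − 0.8353)c / (1 − 0.9168×0.8353) = 0.348c; relative speed 0.348c.
γ for this relative speed: γ = 1/√(1 − 0.121104) = 1.0667.
Probe Alpha's interval is proper; time dilation gives Δt_B = γΔτ = 1.0667 × 309 minutes = 330 minutes.

330 minutes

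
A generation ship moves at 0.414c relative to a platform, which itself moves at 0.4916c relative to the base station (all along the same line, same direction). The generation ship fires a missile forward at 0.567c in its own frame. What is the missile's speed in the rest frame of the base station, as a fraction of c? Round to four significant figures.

Compose velocities in two stages. Stage 1 (into S'): u₁ = (0.567+0.414)/(1+0.567×0.414) = 0.7945.
Stage 2 (into S): u = (0.7945+0.4916)/(1+0.7945×0.4916) = 0.92487, so the speed is 0.9249c.

0.9249c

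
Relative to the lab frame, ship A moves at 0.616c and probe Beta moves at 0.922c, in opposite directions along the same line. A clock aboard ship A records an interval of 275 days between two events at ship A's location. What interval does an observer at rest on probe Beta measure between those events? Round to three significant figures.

Transform ship A's velocity into probe Beta's frame: (0.616 + 0.922)/(1 + 0.616·0.922) = 1.538/1.567952, so the relative speed is 0.9809c.
γ for this relative speed: γ = 1/√(1 − 0.962165) = 5.1411.
Ship A's interval is proper; time dilation gives Δt_B = γΔτ = 5.1411 × 275 days = 1410 days.

1410 days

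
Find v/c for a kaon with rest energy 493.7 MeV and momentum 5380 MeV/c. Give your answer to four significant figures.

βγ = pc/(mc²) = 5380/493.7 = 10.897.
Since γ² = 1 + (βγ)² = 119.745, γ = √119.745 = 10.9428, and β = (βγ)/γ = 10.897/10.9428 = 0.9958.

0.9958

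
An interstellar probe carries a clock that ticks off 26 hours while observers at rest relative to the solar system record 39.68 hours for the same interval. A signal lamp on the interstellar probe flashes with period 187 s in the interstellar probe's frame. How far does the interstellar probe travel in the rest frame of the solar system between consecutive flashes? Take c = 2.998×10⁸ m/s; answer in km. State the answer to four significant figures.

6.463×10^7 km

γ = Δt/Δτ = 39.68/26 = 1.52615.
β = √(1 − 1/γ²) = 0.75542. Lab-frame period = γτ = 1.52615×187 s = 285.39 s. Distance = βc × γτ = 0.75542 × 2.998×10⁸ m/s × 285.39 s = 6.4634×10^10 m = 6.463×10^7 km.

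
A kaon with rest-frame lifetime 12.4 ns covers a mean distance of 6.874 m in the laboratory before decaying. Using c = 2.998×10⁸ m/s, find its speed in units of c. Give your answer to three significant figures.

0.880c

Lab distance = (lab lifetime)·v = γτ·βc, so βγ = d/(cτ) = 6.874/(2.998×10⁸ × 1.240×10^-8) = 1.8491.
With βγ = 1.8491: γ² = 1 + (βγ)² = 4.41917, and β = (βγ)/γ = 1.8491/2.10218 = 0.880.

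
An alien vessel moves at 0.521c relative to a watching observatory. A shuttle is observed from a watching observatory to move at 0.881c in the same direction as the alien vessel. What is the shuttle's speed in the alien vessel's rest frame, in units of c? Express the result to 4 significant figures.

Transform to the alien vessel's frame: u' = (u − v)/(1 − uv/c²).
u' = (0.881 − 0.521)/(1 − 0.881×0.521) = 0.36/0.540999 = 0.66544.
Speed in the alien vessel's frame: 0.6654c (in the same direction).

0.6654c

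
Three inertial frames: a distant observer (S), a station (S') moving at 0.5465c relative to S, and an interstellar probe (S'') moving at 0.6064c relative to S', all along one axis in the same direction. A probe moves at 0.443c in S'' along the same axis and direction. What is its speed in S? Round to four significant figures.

First combine the probe and interstellar probe (S''→S'): u₁ = (0.443 + 0.6064)/(1 + 0.443×0.6064) = 1.0494/1.2686352 = 0.82719.
Then combine with the station (S'→S): u = (0.82719 + 0.5465)/(1 + 0.82719×0.5465) = 1.37369/1.452059335 = 0.94603.

0.9460c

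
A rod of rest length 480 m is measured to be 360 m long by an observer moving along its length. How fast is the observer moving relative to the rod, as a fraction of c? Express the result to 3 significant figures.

Length contraction gives γ = L₀/L = 480/360 = 1.3333.
β = √(1 − 1/γ²) = √0.437472 = 0.661.

0.661c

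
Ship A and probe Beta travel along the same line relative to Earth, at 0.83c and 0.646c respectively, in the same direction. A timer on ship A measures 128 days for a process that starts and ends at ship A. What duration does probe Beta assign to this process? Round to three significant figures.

139 days

The velocity of ship A relative to probe Beta is (0.83 − 0.646)c / (1 − 0.83×0.646) = 0.39671c; relative speed 0.39671c.
At |u| = 0.39671c, γ = (1 − 0.157379)^(−1/2) = 1.0894.
The clock on ship A records proper time, so probe Beta measures Δt = γΔτ = 1.0894 × 128 = 139 days.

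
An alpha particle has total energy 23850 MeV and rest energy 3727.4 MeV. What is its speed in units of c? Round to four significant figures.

0.9877c

Total energy E = γmc² gives γ = 23850/3727.4 = 6.3986.
Hence β = √(1 − 1/γ²) = √(1 − 0.0244247) = √0.9755753 = 0.9877.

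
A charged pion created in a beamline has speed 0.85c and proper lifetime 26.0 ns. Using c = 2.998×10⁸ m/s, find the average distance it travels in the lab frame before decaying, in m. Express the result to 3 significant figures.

γ = 1/√(1 − β²) = 1/√(1 − 0.7225) = 1/√0.2775 = 1/0.526783 = 1.8983.
Lab-frame lifetime: Δt = γτ = 1.8983 × 26.0 ns = 49.356 ns.
Distance: d = vΔt = 0.85 × 2.998×10⁸ m/s × 4.9356×10^-8 s = 12.6 m.

12.6 m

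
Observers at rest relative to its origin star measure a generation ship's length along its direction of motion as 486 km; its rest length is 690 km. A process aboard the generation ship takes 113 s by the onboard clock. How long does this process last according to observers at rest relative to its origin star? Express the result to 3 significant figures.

160 s

γ = L₀/L = 690/486 = 1.41975.
Δt = γΔτ = 1.41975 × 113 = 160 s.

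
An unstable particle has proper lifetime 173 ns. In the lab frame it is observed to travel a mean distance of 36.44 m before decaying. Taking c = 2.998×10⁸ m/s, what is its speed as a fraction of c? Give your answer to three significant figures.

0.575c

Lab distance = (lab lifetime)·v = γτ·βc, so βγ = d/(cτ) = 36.44/(2.998×10⁸ × 1.730×10^-7) = 0.70259.
With βγ = 0.70259: γ² = 1 + (βγ)² = 1.493633, and β = (βγ)/γ = 0.70259/1.22214 = 0.575.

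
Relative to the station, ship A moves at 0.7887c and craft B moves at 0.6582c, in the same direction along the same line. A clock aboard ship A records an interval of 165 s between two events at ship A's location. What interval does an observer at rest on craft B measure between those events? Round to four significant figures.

171.4 s

Speed of ship A in craft B's frame: u = (v_A − v_B)/(1 − v_A v_B/c²) = (0.7887 − 0.6582)/(1 − 0.7887×0.6582) = 0.1305/0.48087766 = 0.27138; |u| = 0.27138c.
γ for this relative speed: γ = 1/√(1 − 0.0736471) = 1.039.
Ship A's interval is proper; time dilation gives Δt_B = γΔτ = 1.039 × 165 s = 171.4 s.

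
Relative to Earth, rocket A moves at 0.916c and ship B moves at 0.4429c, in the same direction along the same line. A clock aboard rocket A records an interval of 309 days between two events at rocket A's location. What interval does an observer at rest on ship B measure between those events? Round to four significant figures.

Speed of rocket A in ship B's frame: u = (v_A − v_B)/(1 − v_A v_B/c²) = (0.916 − 0.4429)/(1 − 0.916×0.4429) = 0.4731/0.5943036 = 0.79606; |u| = 0.79606c.
γ for this relative speed: γ = 1/√(1 − 0.633712) = 1.6523.
The clock on rocket A records proper time, so ship B measures Δt = γΔτ = 1.6523 × 309 = 510.6 days.

510.6 days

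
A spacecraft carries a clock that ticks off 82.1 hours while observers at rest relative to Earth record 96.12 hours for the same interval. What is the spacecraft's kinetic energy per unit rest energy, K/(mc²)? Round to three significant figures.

0.171

The time-dilation ratio gives γ = 96.12/82.1 = 1.17077.
Since K = (γ−1)mc², K/(mc²) = 1.17077 − 1 = 0.171.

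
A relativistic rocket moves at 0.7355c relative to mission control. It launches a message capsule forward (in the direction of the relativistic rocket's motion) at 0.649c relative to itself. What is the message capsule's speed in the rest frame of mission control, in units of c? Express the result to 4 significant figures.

Relativistic velocity addition: u = (u' + v)/(1 + u'v/c²), with u' = 0.649c and v = 0.7355c.
Numerator: 0.649 + 0.7355 = 1.3845. Denominator: 1 + (0.649)(0.7355) = 1.4773395.
u = 1.3845/1.4773395 = 0.93716, so the speed is 0.9372c.

0.9372c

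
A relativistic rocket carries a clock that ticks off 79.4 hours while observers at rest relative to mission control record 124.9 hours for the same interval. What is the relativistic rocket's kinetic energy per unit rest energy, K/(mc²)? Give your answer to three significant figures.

0.573

The time-dilation ratio gives γ = 124.9/79.4 = 1.57305.
Since K = (γ−1)mc², K/(mc²) = 1.57305 − 1 = 0.573.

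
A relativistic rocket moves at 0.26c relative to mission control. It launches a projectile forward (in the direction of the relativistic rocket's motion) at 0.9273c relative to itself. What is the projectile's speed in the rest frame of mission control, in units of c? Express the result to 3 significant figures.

In units of c, u = (u' + v)/(1 + u'v) with u' = 0.9273 and v = 0.26.
Numerator: 0.9273 + 0.26 = 1.1873. Denominator: 1 + (0.9273)(0.26) = 1.241098.
u = 1.1873/1.241098 = 0.95665, so the speed is 0.957c.

0.957c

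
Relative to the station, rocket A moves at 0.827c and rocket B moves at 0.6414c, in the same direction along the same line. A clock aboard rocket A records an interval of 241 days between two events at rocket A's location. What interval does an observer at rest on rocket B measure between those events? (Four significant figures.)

262.4 days

Transform rocket A's velocity into rocket B's frame: (0.827 − 0.6414)/(1 − 0.827·0.6414) = 0.1856/0.4695622, so the relative speed is 0.39526c.
γ for this relative speed: γ = 1/√(1 − 0.15623) = 1.0886.
Rocket A's interval is proper; time dilation gives Δt_B = γΔτ = 1.0886 × 241 days = 262.4 days.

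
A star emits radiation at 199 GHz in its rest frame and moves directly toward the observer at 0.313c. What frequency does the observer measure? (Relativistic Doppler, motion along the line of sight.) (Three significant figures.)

Relativistic Doppler (source moving toward): f_obs = f_src · √((1+β)/(1−β)).
With β = 0.313: factor = √(1.313/0.687) = 1.3825.
f_obs = 199 × 1.3825 = 275 GHz.

275 GHz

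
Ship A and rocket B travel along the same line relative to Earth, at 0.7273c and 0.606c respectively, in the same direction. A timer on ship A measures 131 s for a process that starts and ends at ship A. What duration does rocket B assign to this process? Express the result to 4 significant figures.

134.2 s

Speed of ship A in rocket B's frame: u = (v_A − v_B)/(1 − v_A v_B/c²) = (0.7273 − 0.606)/(1 − 0.7273×0.606) = 0.1213/0.5592562 = 0.2169; |u| = 0.2169c.
At |u| = 0.2169c, γ = (1 − 0.0470456)^(−1/2) = 1.0244.
The clock on ship A records proper time, so rocket B measures Δt = γΔτ = 1.0244 × 131 = 134.2 s.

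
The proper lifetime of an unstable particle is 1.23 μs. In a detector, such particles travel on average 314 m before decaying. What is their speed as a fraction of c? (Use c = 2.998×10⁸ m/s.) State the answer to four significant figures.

0.6483c

Let x = d/(cτ) = 314.0 m / (2.998×10⁸ m/s × 1.230×10^-6 s) = 0.85152. Since d = βγcτ, x = βγ = β/√(1−β²).
Solving: β² = x²/(1+x²) = 0.725086/1.725086 = 0.420319, so β = 0.6483.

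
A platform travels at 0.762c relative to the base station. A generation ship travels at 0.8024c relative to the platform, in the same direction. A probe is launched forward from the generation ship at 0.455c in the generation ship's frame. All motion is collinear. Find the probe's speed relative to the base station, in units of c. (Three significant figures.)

Compose velocities in two stages. Stage 1 (into S'): u₁ = (0.455+0.8024)/(1+0.455×0.8024) = 0.92111.
Stage 2 (into S): u = (0.92111+0.762)/(1+0.92111×0.762) = 0.98897, so the speed is 0.989c.

0.989c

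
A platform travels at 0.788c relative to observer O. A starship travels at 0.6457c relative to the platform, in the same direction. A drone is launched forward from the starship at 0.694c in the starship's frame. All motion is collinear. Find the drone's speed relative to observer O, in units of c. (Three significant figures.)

0.991c

Apply u = (u'+v)/(1+u'v) twice. Drone in the platform frame: (0.694+0.6457)/(1+0.694·0.6457) = 1.3397/1.4481158 = 0.92513c.
That velocity, transformed to the rest frame of observer O: (0.92513+0.788)/(1+0.92513·0.788) = 1.71313/1.72900244 = 0.99082c.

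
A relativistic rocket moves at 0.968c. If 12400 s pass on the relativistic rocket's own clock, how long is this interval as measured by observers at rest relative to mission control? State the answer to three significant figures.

Lorentz factor: γ = (1 − 0.937024)^(−1/2) = 3.9849.
The onboard clock measures proper time, so the interval in the rest frame of mission control is dilated: Δt = γ·Δτ = 3.9849 × 12400 s = 49400 s.

49400 s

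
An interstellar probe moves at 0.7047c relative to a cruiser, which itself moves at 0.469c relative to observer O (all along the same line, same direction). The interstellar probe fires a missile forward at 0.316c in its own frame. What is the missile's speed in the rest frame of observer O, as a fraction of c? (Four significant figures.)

0.9370c

First combine the missile and interstellar probe (S''→S'): u₁ = (0.316 + 0.7047)/(1 + 0.316×0.7047) = 1.0207/1.2226852 = 0.8348.
Then combine with the cruiser (S'→S): u = (0.8348 + 0.469)/(1 + 0.8348×0.469) = 1.3038/1.3915212 = 0.93696.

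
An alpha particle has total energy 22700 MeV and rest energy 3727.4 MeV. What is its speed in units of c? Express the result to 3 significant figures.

0.986c

Total energy E = γmc² gives γ = 22700/3727.4 = 6.09.
Hence β = √(1 − 1/γ²) = √(1 − 0.0269628) = √0.9730372 = 0.986.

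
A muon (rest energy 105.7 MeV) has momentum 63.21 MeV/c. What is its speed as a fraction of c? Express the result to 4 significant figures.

0.5132c

pc/(mc²) = 63.21/105.7 = 0.59801 = βγ = β/√(1−β²).
So β² = x²/(1 + x²) with x = 0.59801: x² = 0.357616, β² = 0.357616/1.357616 = 0.263415, β = 0.5132.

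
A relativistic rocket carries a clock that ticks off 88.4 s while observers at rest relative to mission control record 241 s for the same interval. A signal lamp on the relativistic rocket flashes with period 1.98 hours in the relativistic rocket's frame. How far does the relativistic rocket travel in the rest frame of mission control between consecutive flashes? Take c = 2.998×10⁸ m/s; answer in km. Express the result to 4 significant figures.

γ = Δt/Δτ = 241/88.4 = 2.72624.
β = √(1 − 1/γ²) = 0.9303. Lab-frame period = γτ = 2.72624×1.98 hours = 5.398 hours. Distance = βc × γτ = 0.9303 × 2.998×10⁸ m/s × 19432.8 s = 5.4199×10^12 m = 5.420×10^9 km.

5.420×10^9 km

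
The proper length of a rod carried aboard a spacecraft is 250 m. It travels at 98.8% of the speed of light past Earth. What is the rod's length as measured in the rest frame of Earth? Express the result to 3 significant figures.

With β = 0.988, γ = 1/√(1 − 0.988²) = 1/√0.023856 = 6.4744.
Along the direction of motion the measured length is L₀/γ = 250/6.4744 = 38.6 m.

38.6 m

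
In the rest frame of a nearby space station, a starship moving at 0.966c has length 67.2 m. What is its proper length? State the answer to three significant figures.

260 m

With β = 0.966, γ = 1/√(1 − 0.966²) = 1/√0.066844 = 3.8678.
Proper length: L₀ = γ·L = 3.8678 × 67.2 = 260 m.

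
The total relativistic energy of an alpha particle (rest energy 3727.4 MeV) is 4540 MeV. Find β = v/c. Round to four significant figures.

γ = E/(mc²) = 4540/3727.4 = 1.218.
β = √(1 − 1/γ²) = √(1 − 0.674071) = √0.325929 = 0.5709.

0.5709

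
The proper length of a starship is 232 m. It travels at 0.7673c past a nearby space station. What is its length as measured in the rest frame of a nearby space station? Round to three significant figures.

Lorentz factor: γ = (1 − 0.58874929)^(−1/2) = 1.5594.
Along the direction of motion the measured length is L₀/γ = 232/1.5594 = 149 m.

149 m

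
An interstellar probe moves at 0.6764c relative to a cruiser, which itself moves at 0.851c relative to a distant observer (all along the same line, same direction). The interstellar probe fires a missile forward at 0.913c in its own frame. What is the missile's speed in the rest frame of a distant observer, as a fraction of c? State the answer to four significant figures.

First combine the missile and interstellar probe (S''→S'): u₁ = (0.913 + 0.6764)/(1 + 0.913×0.6764) = 1.5894/1.6175532 = 0.9826.
Then combine with the cruiser (S'→S): u = (0.9826 + 0.851)/(1 + 0.9826×0.851) = 1.8336/1.8361926 = 0.99859.

0.9986c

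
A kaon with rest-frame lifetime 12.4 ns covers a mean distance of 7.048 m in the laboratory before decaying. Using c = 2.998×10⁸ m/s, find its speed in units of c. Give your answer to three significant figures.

d = βγcτ ⇒ βγ = d/(cτ) = 7.048 m / (3.71752 m) = 1.8959.
β = (βγ)/√(1+(βγ)²) = 1.8959/√4.59444 = 0.885.

0.885c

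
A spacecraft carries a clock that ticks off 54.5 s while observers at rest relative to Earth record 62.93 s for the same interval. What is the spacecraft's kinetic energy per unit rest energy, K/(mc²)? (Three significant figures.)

0.155

γ = Δt/Δτ = 62.93/54.5 = 1.15468.
Since K = (γ−1)mc², K/(mc²) = 1.15468 − 1 = 0.155.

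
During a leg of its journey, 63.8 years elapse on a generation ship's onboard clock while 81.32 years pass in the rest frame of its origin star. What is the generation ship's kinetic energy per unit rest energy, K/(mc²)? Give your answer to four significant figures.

0.2746

From Δt = γΔτ: γ = 81.32/63.8 = 1.27461.
K/(mc²) = γ − 1 = 1.27461 − 1 = 0.2746.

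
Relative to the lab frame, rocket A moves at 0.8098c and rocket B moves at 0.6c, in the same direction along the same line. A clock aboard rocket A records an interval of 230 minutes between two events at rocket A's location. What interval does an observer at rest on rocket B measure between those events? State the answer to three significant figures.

The velocity of rocket A relative to rocket B is (0.8098 − 0.6)c / (1 − 0.8098×0.6) = 0.40808c; relative speed 0.40808c.
At |u| = 0.40808c, γ = (1 − 0.166529)^(−1/2) = 1.0954.
Rocket A's interval is proper; time dilation gives Δt_B = γΔτ = 1.0954 × 230 minutes = 252 minutes.

252 minutes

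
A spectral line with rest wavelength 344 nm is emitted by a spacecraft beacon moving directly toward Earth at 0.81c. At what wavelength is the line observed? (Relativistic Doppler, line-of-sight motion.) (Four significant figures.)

Relativistic Doppler for wavelength: λ_obs = λ_src · √((1−β)/(1+β)).
With β = 0.81: factor = √(0.19/1.81) = 0.32399.
λ_obs = 344 × 0.32399 = 111.5 nm.

111.5 nm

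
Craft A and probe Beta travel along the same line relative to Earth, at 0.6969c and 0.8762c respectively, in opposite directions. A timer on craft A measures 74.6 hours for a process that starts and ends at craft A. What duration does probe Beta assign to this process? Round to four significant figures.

Speed of craft A in probe Beta's frame: u = (v_A + v_B)/(1 + v_A v_B/c²) = (0.6969 + 0.8762)/(1 + 0.6969×0.8762) = 1.5731/1.61062378 = 0.9767; |u| = 0.9767c.
At |u| = 0.9767c, γ = (1 − 0.953943)^(−1/2) = 4.6596.
The clock on craft A records proper time, so probe Beta measures Δt = γΔτ = 4.6596 × 74.6 = 347.6 hours.

347.6 hours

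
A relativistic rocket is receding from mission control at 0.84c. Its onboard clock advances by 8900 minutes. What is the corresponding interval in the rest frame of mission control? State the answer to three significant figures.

γ = 1/√(1 − β²) = 1/√(1 − 0.7056) = 1/√0.2944 = 1/0.542586 = 1.843.
Time dilation: Δt = γ·Δτ = 1.843 × 8900 = 16400 minutes.

16400 minutes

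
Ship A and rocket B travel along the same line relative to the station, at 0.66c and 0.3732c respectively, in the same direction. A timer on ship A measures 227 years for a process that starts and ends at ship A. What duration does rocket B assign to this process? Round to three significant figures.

Transform ship A's velocity into rocket B's frame: (0.66 − 0.3732)/(1 − 0.66·0.3732) = 0.2868/0.753688, so the relative speed is 0.38053c.
At |u| = 0.38053c, γ = (1 − 0.144803)^(−1/2) = 1.0814.
Ship A's interval is proper; time dilation gives Δt_B = γΔτ = 1.0814 × 227 years = 245 years.

245 years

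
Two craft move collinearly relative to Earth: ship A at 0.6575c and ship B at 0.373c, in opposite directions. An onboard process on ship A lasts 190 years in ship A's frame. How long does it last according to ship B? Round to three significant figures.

338 years

Transform ship A's velocity into ship B's frame: (0.6575 + 0.373)/(1 + 0.6575·0.373) = 1.0305/1.2452475, so the relative speed is 0.82755c.
γ for this relative speed: γ = 1/√(1 − 0.684839) = 1.7813.
The clock on ship A records proper time, so ship B measures Δt = γΔτ = 1.7813 × 190 = 338 years.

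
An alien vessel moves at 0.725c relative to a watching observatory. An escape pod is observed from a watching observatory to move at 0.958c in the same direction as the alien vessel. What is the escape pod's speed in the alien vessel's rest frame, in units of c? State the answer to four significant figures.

Transform to the alien vessel's frame: u' = (u − v)/(1 − uv/c²).
u' = (0.958 − 0.725)/(1 − 0.958×0.725) = 0.233/0.30545 = 0.76281.
Speed in the alien vessel's frame: 0.7628c (in the same direction).

0.7628c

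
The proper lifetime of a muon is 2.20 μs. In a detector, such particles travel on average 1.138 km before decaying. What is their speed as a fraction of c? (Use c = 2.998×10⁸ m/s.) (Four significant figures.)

Lab distance = (lab lifetime)·v = γτ·βc, so βγ = d/(cτ) = 1138/(2.998×10⁸ × 2.200×10^-6) = 1.7254.
With βγ = 1.7254: γ² = 1 + (βγ)² = 3.97701, and β = (βγ)/γ = 1.7254/1.99424 = 0.8652.

0.8652c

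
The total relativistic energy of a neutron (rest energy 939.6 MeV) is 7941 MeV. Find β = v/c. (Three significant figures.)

0.993

γ = E/(mc²) = 7941/939.6 = 8.4515.
β = √(1 − 1/γ²) = √(1 − 0.0140001) = √0.9859999 = 0.993.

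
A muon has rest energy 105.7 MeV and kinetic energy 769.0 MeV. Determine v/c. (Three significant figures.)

0.993

γ = 1 + K/(mc²) = 1 + 769.0/105.7 = 8.2753.
β = √(1 − 1/γ²) = √(1 − 0.0146027) = √0.9853973 = 0.993.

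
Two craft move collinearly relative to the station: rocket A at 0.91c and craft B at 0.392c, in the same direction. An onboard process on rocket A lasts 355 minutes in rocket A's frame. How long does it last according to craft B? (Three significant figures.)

599 minutes

Speed of rocket A in craft B's frame: u = (v_A − v_B)/(1 − v_A v_B/c²) = (0.91 − 0.392)/(1 − 0.91×0.392) = 0.518/0.64328 = 0.80525; |u| = 0.80525c.
γ for this relative speed: γ = 1/√(1 − 0.648428) = 1.6865.
Rocket A's interval is proper; time dilation gives Δt_B = γΔτ = 1.6865 × 355 minutes = 599 minutes.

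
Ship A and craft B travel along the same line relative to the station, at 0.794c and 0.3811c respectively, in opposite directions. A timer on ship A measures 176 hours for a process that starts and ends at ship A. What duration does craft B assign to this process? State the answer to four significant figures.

Transform ship A's velocity into craft B's frame: (0.794 + 0.3811)/(1 + 0.794·0.3811) = 1.1751/1.3025934, so the relative speed is 0.90212c.
At |u| = 0.90212c, γ = (1 − 0.81382)^(−1/2) = 2.3176.
Ship A's interval is proper; time dilation gives Δt_B = γΔτ = 2.3176 × 176 hours = 407.9 hours.

407.9 hours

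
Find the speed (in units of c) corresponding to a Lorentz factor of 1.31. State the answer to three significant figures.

0.646c

β = √(1 − 1/γ²) = √(1 − 1/1.7161) = √0.417283 = 0.646.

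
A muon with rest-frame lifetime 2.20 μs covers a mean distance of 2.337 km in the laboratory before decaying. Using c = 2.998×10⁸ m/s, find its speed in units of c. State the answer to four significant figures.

0.9624c

Lab distance = (lab lifetime)·v = γτ·βc, so βγ = d/(cτ) = 2337/(2.998×10⁸ × 2.200×10^-6) = 3.5433.
With βγ = 3.5433: γ² = 1 + (βγ)² = 13.555, and β = (βγ)/γ = 3.5433/3.68171 = 0.9624.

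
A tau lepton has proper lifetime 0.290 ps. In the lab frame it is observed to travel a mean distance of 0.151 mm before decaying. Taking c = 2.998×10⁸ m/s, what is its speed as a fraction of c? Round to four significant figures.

0.8666c

d = βγcτ ⇒ βγ = d/(cτ) = 1.510×10^-4 m / (8.6942×10^-5 m) = 1.7368.
β = (βγ)/√(1+(βγ)²) = 1.7368/√4.01647 = 0.8666.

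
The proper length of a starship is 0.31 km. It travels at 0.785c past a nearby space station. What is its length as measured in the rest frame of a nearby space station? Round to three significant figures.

With β = 0.785, γ = 1/√(1 − 0.785²) = 1/√0.383775 = 1.6142.
Along the direction of motion the measured length is L₀/γ = 0.31/1.6142 = 0.192 km.

0.192 km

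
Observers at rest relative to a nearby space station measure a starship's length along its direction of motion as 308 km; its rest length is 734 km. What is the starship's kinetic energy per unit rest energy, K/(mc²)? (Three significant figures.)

1.38

γ = L₀/L = 734/308 = 2.38312.
Since K = (γ−1)mc², K/(mc²) = 2.38312 − 1 = 1.38.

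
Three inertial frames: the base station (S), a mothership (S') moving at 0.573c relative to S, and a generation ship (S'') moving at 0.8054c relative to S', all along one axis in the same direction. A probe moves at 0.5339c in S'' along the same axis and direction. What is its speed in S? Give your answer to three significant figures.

First combine the probe and generation ship (S''→S'): u₁ = (0.5339 + 0.8054)/(1 + 0.5339×0.8054) = 1.3393/1.43000306 = 0.93657.
Then combine with the mothership (S'→S): u = (0.93657 + 0.573)/(1 + 0.93657×0.573) = 1.50957/1.53665461 = 0.98237.

0.982c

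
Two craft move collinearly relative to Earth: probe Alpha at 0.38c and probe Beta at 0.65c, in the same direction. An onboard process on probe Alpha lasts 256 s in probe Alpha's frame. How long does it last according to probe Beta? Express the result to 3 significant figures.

274 s

Transform probe Alpha's velocity into probe Beta's frame: (0.38 − 0.65)/(1 − 0.38·0.65) = −0.27/0.753, so the relative speed is 0.35857c.
At |u| = 0.35857c, γ = (1 − 0.128572)^(−1/2) = 1.0712.
The clock on probe Alpha records proper time, so probe Beta measures Δt = γΔτ = 1.0712 × 256 = 274 s.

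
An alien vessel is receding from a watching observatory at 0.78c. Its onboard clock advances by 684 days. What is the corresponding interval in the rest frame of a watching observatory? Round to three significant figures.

1090 days

γ = 1/√(1 − β²) = 1/√(1 − 0.6084) = 1/√0.3916 = 1/0.62578 = 1.598.
Time dilation: Δt = γ·Δτ = 1.598 × 684 = 1090 days.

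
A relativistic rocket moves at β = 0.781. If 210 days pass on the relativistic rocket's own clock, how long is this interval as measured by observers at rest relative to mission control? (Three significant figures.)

336 days

Lorentz factor: γ = (1 − 0.609961)^(−1/2) = 1.6012.
Time dilation: Δt = γ·Δτ = 1.6012 × 210 = 336 days.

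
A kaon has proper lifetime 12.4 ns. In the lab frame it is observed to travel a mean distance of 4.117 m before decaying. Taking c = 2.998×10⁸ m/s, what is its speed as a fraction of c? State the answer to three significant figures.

0.742c

Lab distance = (lab lifetime)·v = γτ·βc, so βγ = d/(cτ) = 4.117/(2.998×10⁸ × 1.240×10^-8) = 1.1075.
With βγ = 1.1075: γ² = 1 + (βγ)² = 2.22656, and β = (βγ)/γ = 1.1075/1.49217 = 0.742.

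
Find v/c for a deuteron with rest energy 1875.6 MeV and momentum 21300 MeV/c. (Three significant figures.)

pc/(mc²) = 21300/1875.6 = 11.356 = βγ = β/√(1−β²).
So β² = x²/(1 + x²) with x = 11.356: x² = 128.959, β² = 128.959/129.959 = 0.992305, β = 0.996.

0.996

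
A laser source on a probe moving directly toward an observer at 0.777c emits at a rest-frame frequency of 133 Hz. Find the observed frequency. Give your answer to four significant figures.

Relativistic Doppler (source moving toward): f_obs = f_src · √((1+β)/(1−β)).
With β = 0.777: factor = √(1.777/0.223) = 2.8229.
f_obs = 133 × 2.8229 = 375.4 Hz.

375.4 Hz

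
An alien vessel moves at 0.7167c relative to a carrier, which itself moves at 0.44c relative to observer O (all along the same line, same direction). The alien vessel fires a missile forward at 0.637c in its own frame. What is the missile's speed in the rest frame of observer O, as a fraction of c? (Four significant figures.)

0.9719c

Compose velocities in two stages. Stage 1 (into S'): u₁ = (0.637+0.7167)/(1+0.637×0.7167) = 0.9294.
Stage 2 (into S): u = (0.9294+0.44)/(1+0.9294×0.44) = 0.97194, so the speed is 0.9719c.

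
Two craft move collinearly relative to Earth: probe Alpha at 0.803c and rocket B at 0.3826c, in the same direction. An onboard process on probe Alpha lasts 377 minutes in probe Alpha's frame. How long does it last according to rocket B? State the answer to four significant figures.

474.3 minutes

The velocity of probe Alpha relative to rocket B is (0.803 − 0.3826)c / (1 − 0.803×0.3826) = 0.60684c; relative speed 0.60684c.
At |u| = 0.60684c, γ = (1 − 0.368255)^(−1/2) = 1.2581.
The clock on probe Alpha records proper time, so rocket B measures Δt = γΔτ = 1.2581 × 377 = 474.3 minutes.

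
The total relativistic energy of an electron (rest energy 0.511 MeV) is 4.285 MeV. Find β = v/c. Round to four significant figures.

0.9929

γ = E/(mc²) = 4.285/0.511 = 8.3855.
β = √(1 − 1/γ²) = √(1 − 0.0142214) = √0.9857786 = 0.9929.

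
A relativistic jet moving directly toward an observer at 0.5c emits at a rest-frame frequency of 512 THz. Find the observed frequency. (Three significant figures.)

887 THz

Relativistic Doppler (source moving toward): f_obs = f_src · √((1+β)/(1−β)).
With β = 0.5: factor = √(1.5/0.5) = 1.7321.
f_obs = 512 × 1.7321 = 887 THz.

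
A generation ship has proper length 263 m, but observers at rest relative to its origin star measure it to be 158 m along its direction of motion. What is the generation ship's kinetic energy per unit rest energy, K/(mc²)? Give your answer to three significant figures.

0.665

γ = L₀/L = 263/158 = 1.66456.
K/(mc²) = γ − 1 = 1.66456 − 1 = 0.665.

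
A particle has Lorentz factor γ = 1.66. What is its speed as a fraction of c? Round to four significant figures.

0.7982c

β = √(1 − 1/γ²) = √(1 − 1/2.7556) = √0.637103 = 0.7982.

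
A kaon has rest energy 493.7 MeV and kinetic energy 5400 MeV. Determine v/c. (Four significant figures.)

0.9965

K = (γ−1)mc², so γ = 1 + 5400/493.7 = 11.938.
Then v/c = √(1 − γ⁻²) = √(1 − 0.00701676) = √0.99298324 = 0.9965.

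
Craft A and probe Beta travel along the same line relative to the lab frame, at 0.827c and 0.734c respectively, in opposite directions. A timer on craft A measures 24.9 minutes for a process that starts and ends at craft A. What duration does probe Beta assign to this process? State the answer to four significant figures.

104.8 minutes

Transform craft A's velocity into probe Beta's frame: (0.827 + 0.734)/(1 + 0.827·0.734) = 1.561/1.607018, so the relative speed is 0.97136c.
γ for this relative speed: γ = 1/√(1 − 0.94354) = 4.2085.
Craft A's interval is proper; time dilation gives Δt_B = γΔτ = 4.2085 × 24.9 minutes = 104.8 minutes.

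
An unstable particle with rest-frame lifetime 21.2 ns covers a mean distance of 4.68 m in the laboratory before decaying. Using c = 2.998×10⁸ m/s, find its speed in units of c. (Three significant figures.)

0.593c

Lab distance = (lab lifetime)·v = γτ·βc, so βγ = d/(cτ) = 4.680/(2.998×10⁸ × 2.120×10^-8) = 0.73634.
With βγ = 0.73634: γ² = 1 + (βγ)² = 1.542197, and β = (βγ)/γ = 0.73634/1.24185 = 0.593.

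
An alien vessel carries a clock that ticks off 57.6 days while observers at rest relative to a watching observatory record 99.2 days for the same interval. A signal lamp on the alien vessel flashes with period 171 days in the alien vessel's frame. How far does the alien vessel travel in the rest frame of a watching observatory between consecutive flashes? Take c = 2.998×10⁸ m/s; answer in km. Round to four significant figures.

The time-dilation ratio gives γ = 99.2/57.6 = 1.72222.
β = √(1 − 1/γ²) = 0.81416. Lab-frame period = γτ = 1.72222×171 days = 294.5 days. Distance = βc × γτ = 0.81416 × 2.998×10⁸ m/s × 25444800 s = 6.2107×10^15 m = 6.211×10^12 km.

6.211×10^12 km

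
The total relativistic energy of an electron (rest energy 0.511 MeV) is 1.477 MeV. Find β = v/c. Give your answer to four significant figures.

0.9382

Total energy E = γmc² gives γ = 1.477/0.511 = 2.8904.
Hence β = √(1 − 1/γ²) = √(1 − 0.119697) = √0.880303 = 0.9382.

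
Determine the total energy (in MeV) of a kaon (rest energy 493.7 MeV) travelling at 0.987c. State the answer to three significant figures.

3070 MeV

With β = 0.987, γ = 1/√(1 − 0.987²) = 1/√0.025831 = 6.222.
Total energy: E = γmc² = 6.222 × 493.7 MeV = 3070 MeV.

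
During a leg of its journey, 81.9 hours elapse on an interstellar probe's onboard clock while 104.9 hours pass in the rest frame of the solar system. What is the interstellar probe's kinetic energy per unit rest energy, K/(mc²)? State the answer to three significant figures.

0.281

γ = Δt/Δτ = 104.9/81.9 = 1.28083.
Since K = (γ−1)mc², K/(mc²) = 1.28083 − 1 = 0.281.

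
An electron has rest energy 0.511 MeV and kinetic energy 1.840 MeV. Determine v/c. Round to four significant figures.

K = (γ−1)mc², so γ = 1 + 1.840/0.511 = 4.6008.
Then v/c = √(1 − γ⁻²) = √(1 − 0.0472425) = √0.9527575 = 0.9761.

0.9761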